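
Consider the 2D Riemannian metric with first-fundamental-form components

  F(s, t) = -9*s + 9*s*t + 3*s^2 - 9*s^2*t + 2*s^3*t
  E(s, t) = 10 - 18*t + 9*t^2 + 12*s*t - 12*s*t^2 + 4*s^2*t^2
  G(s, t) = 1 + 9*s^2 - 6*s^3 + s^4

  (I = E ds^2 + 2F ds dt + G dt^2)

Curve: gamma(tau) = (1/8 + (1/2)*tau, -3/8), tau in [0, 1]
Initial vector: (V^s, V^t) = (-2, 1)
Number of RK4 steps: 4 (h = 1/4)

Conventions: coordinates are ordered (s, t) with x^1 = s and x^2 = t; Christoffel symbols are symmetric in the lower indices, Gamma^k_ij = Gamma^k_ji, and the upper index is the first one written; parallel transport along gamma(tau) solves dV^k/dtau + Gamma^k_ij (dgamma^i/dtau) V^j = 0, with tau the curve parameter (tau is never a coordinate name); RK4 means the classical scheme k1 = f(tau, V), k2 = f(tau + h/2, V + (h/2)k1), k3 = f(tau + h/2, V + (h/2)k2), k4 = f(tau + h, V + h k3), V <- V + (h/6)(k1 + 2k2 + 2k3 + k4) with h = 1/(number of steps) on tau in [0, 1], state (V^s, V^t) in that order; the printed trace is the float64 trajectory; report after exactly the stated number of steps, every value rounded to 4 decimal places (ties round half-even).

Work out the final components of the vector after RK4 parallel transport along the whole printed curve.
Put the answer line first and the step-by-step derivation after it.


Answer: V^s = -1.9115, V^t = 0.9806

gamma'(tau) = (1/2, 0); f(tau, V)^k = -Gamma^k_ij(gamma(tau)) gamma'^i(tau) V^j; h = 1/4; intermediate values shown to 6 dp
curve data and Christoffel symbols at the stage parameters:
  tau = 0.000000: gamma = (0.125000, -0.375000), gamma' = (0.500000, 0.000000); Gamma_sss = -0.173959, Gamma_sst = -0.637851, Gamma_stt = 0.000000, Gamma_tss = 0.015508, Gamma_tst = 0.056863, Gamma_ttt = 0.000000
  tau = 0.125000: gamma = (0.187500, -0.375000), gamma' = (0.500000, 0.000000); Gamma_sss = -0.174210, Gamma_sst = -0.609735, Gamma_stt = 0.000000, Gamma_tss = 0.023057, Gamma_tst = 0.080700, Gamma_ttt = 0.000000
  tau = 0.250000: gamma = (0.250000, -0.375000), gamma' = (0.500000, 0.000000); Gamma_sss = -0.173953, Gamma_sst = -0.579844, Gamma_stt = 0.000000, Gamma_tss = 0.030373, Gamma_tst = 0.101243, Gamma_ttt = 0.000000
  tau = 0.375000: gamma = (0.312500, -0.375000), gamma' = (0.500000, 0.000000); Gamma_sss = -0.173252, Gamma_sst = -0.548633, Gamma_stt = 0.000000, Gamma_tss = 0.037399, Gamma_tst = 0.118430, Gamma_ttt = 0.000000
  tau = 0.500000: gamma = (0.375000, -0.375000), gamma' = (0.500000, 0.000000); Gamma_sss = -0.172176, Gamma_sst = -0.516528, Gamma_stt = 0.000000, Gamma_tss = 0.044094, Gamma_tst = 0.132282, Gamma_ttt = 0.000000
  tau = 0.625000: gamma = (0.437500, -0.375000), gamma' = (0.500000, 0.000000); Gamma_sss = -0.170793, Gamma_sst = -0.483914, Gamma_stt = 0.000000, Gamma_tss = 0.050430, Gamma_tst = 0.142884, Gamma_ttt = 0.000000
  tau = 0.750000: gamma = (0.500000, -0.375000), gamma' = (0.500000, 0.000000); Gamma_sss = -0.169173, Gamma_sst = -0.451128, Gamma_stt = 0.000000, Gamma_tss = 0.056391, Gamma_tst = 0.150376, Gamma_ttt = 0.000000
  tau = 0.875000: gamma = (0.562500, -0.375000), gamma' = (0.500000, 0.000000); Gamma_sss = -0.167380, Gamma_sst = -0.418450, Gamma_stt = 0.000000, Gamma_tss = 0.061973, Gamma_tst = 0.154933, Gamma_ttt = 0.000000
  tau = 1.000000: gamma = (0.625000, -0.375000), gamma' = (0.500000, 0.000000); Gamma_sss = -0.165476, Gamma_sst = -0.386110, Gamma_stt = 0.000000, Gamma_tss = 0.067180, Gamma_tst = 0.156754, Gamma_ttt = 0.000000
step 0: V^s = -2.0000, V^t = 1.0000
step 1: k1 = (0.144966, -0.012923), k2 = (0.131743, -0.017437), k3 = (0.131427, -0.017395), k4 = (0.117566, -0.020527); V <- V + (h/6)(k1 + 2k2 + 2k3 + k4): V^s = -1.9671, V^t = 0.9957
step 2: k1 = (0.117582, -0.020530), k2 = (0.103302, -0.022299), k3 = (0.103087, -0.022253), k4 = (0.088590, -0.022688); V <- V + (h/6)(k1 + 2k2 + 2k3 + k4): V^s = -1.9413, V^t = 0.9902
step 3: k1 = (0.088604, -0.022691), k2 = (0.074059, -0.021867), k3 = (0.073929, -0.021829), k4 = (0.059472, -0.019824); V <- V + (h/6)(k1 + 2k2 + 2k3 + k4): V^s = -1.9228, V^t = 0.9848
step 4: k1 = (0.059484, -0.019828), k2 = (0.045221, -0.016743), k3 = (0.045153, -0.016718), k4 = (0.031152, -0.012647); V <- V + (h/6)(k1 + 2k2 + 2k3 + k4): V^s = -1.9115, V^t = 0.9806


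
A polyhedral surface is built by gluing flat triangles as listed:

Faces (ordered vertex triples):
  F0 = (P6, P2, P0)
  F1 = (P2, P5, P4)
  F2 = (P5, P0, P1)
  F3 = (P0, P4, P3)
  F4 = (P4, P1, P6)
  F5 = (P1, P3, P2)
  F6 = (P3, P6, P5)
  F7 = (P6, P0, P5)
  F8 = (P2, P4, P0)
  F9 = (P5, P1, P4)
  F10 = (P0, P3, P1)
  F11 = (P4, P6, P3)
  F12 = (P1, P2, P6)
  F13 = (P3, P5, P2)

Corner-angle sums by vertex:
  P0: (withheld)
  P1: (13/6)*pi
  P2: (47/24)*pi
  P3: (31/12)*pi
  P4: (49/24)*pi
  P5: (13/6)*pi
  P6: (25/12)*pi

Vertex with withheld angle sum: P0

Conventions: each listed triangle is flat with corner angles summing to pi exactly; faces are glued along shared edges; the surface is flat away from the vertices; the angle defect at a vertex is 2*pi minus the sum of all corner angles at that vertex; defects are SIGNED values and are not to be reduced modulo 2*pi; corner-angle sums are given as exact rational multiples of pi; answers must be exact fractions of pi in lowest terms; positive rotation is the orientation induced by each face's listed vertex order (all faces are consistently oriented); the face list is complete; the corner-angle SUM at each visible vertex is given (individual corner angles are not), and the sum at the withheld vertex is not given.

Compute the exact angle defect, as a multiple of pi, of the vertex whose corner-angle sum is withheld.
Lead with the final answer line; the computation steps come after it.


Answer: defect(P0) = pi

V = 7, E = 21, F = 14; chi = V - E + F = 0
Gauss-Bonnet: total defect = 2*pi*chi = 0; visible defects sum to -pi


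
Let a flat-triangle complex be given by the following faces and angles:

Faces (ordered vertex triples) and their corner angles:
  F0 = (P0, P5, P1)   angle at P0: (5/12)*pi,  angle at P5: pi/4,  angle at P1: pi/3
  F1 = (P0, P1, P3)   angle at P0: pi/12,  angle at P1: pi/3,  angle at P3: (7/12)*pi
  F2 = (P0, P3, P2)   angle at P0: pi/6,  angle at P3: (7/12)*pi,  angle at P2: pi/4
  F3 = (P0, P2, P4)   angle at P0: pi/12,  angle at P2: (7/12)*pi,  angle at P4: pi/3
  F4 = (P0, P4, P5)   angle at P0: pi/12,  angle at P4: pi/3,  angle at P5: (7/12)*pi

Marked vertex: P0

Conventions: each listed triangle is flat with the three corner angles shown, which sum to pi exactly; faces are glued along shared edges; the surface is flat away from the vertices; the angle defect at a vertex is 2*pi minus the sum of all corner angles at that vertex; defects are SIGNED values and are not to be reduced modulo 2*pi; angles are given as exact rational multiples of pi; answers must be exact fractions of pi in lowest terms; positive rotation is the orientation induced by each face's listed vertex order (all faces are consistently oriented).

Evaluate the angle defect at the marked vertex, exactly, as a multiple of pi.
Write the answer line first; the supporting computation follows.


Answer: defect(P0) = (7/6)*pi

Sum of corner angles at P0: (5/6)*pi
defect = 2*pi - (5/6)*pi


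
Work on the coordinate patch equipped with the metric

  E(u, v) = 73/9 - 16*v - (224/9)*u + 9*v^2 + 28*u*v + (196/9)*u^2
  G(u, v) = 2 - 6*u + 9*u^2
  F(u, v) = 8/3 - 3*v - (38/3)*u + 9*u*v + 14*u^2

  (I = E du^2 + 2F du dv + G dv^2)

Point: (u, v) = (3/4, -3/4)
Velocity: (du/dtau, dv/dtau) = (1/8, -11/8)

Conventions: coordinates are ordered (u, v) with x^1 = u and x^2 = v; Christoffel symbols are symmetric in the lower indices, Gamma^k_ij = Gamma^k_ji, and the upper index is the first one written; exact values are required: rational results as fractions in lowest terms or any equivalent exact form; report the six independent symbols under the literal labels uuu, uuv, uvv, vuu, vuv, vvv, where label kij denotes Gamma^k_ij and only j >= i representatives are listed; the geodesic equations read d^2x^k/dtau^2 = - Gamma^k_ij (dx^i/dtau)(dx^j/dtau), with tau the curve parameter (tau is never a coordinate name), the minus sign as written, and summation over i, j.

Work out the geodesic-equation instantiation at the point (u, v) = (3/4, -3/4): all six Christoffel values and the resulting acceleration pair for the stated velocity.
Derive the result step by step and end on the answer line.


E = 433/144, F = -85/48, G = 41/16 at the point
E_u = -119/9, E_v = -17/2, F_u = 19/12, F_v = 15/4, G_u = 15/2, G_v = 0
EG - F^2 = 329/72;  g^inv = (72/329) * [[41/16, 85/48], [85/48, 433/144]]
first-kind symbols [ij,l] = (1/2)(d_i g_jl + d_j g_il - d_l g_ij): [uu,u] = E_u/2 = -119/18, [uu,v] = F_u - E_v/2 = 35/6, [uv,u] = E_v/2 = -17/4, [uv,v] = G_u/2 = 15/4, [vv,u] = F_v - G_u/2 = 0, [vv,v] = G_v/2 = 0
Gamma^u_ij = (G*[ij,u] - F*[ij,v])/(EG - F^2), Gamma^v_ij = (E*[ij,v] - F*[ij,u])/(EG - F^2)
Gamma_uuu = -68/47, Gamma_uuv = -306/329, Gamma_uvv = 0, Gamma_vuu = 60/47, Gamma_vuv = 270/329, Gamma_vvv = 0
d^2u/dtau^2 = -(Gamma_uuu*(1/8)^2 + 2*Gamma_uuv*(1/8)*(-11/8) + Gamma_uvv*(-11/8)^2) = -391/1316
d^2v/dtau^2 = -(Gamma_vuu*(1/8)^2 + 2*Gamma_vuv*(1/8)*(-11/8) + Gamma_vvv*(-11/8)^2) = 345/1316

Answer: Gamma_uuu = -68/47, Gamma_uuv = -306/329, Gamma_uvv = 0, Gamma_vuu = 60/47, Gamma_vuv = 270/329, Gamma_vvv = 0; accelerations (d^2u/dtau^2, d^2v/dtau^2) = (-391/1316, 345/1316)


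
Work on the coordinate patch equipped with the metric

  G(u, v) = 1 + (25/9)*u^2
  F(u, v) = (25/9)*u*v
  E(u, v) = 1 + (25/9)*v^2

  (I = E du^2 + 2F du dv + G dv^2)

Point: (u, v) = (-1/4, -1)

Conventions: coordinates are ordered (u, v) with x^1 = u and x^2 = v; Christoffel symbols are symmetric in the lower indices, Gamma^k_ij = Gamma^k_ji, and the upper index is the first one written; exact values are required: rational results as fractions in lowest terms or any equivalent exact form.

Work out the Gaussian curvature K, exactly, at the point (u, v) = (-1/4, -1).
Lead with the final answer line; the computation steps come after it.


Answer: K = -57600/323761

E = 34/9, F = 25/36, G = 169/144, EG - F^2 = 569/144 at the point
E_u = 0, E_v = -50/9, F_u = -25/9, F_v = -25/36, G_u = -25/18, G_v = 0
E_vv = 50/9, F_uv = 25/9, G_uu = 50/9
Brioschi: K = (det M1 - det M2) / (EG - F^2)^2 with the standard first/second-derivative matrices M1, M2.
M1 = [[-E_vv/2 + F_uv - G_uu/2, E_u/2, F_u - E_v/2], [F_v - G_u/2, E, F], [G_v/2, F, G]] = [[-25/9, 0, 0], [0, 34/9, 25/36], [0, 25/36, 169/144]]; det M1 = -14225/1296
M2 = [[0, E_v/2, G_u/2], [E_v/2, E, F], [G_u/2, F, G]] = [[0, -25/9, -25/36], [-25/9, 34/9, 25/36], [-25/36, 25/36, 169/144]]; det M2 = -10625/1296
det M1 - det M2 = -25/9; K = -25/9 / (569/144)^2 = -57600/323761


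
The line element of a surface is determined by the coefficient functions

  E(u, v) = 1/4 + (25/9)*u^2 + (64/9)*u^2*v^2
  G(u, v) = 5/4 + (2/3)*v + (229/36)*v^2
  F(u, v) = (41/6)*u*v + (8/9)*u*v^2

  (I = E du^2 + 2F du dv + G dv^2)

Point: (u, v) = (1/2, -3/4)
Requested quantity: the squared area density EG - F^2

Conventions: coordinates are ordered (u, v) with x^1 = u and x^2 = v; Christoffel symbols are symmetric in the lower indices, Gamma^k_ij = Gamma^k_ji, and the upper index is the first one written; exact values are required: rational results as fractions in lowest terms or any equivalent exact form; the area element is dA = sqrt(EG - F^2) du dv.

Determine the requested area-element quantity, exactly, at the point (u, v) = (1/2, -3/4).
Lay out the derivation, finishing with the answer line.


E = 35/18, F = -37/16, G = 277/64; EG - F^2 = 7069/2304

Answer: EG - F^2 = 7069/2304


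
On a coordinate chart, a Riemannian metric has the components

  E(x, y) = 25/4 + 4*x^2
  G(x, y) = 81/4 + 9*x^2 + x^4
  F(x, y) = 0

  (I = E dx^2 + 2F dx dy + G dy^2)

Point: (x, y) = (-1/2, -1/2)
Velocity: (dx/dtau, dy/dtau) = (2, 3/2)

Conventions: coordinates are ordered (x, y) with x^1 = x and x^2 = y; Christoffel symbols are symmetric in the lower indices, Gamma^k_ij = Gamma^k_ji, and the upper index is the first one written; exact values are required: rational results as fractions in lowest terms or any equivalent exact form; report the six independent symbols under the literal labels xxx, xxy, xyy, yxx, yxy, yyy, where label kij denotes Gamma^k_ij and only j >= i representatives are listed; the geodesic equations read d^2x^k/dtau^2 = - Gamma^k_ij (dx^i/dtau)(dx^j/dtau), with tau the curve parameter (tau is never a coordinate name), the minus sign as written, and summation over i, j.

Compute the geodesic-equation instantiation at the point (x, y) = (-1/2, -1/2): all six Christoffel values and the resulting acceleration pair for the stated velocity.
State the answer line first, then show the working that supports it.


Answer: Gamma_xxx = -8/29, Gamma_xxy = 0, Gamma_xyy = 19/29, Gamma_yxx = 0, Gamma_yxy = -4/19, Gamma_yyy = 0; accelerations (d^2x/dtau^2, d^2y/dtau^2) = (-43/116, 24/19)

E = 29/4, F = 0, G = 361/16 at the point
E_x = -4, E_y = 0, F_x = 0, F_y = 0, G_x = -19/2, G_y = 0
EG - F^2 = 10469/64;  g^inv = (64/10469) * [[361/16, 0], [0, 29/4]]
first-kind symbols [ij,l] = (1/2)(d_i g_jl + d_j g_il - d_l g_ij): [xx,x] = E_x/2 = -2, [xx,y] = F_x - E_y/2 = 0, [xy,x] = E_y/2 = 0, [xy,y] = G_x/2 = -19/4, [yy,x] = F_y - G_x/2 = 19/4, [yy,y] = G_y/2 = 0
Gamma^x_ij = (G*[ij,x] - F*[ij,y])/(EG - F^2), Gamma^y_ij = (E*[ij,y] - F*[ij,x])/(EG - F^2)
Gamma_xxx = -8/29, Gamma_xxy = 0, Gamma_xyy = 19/29, Gamma_yxx = 0, Gamma_yxy = -4/19, Gamma_yyy = 0
d^2x/dtau^2 = -(Gamma_xxx*(2)^2 + 2*Gamma_xxy*(2)*(3/2) + Gamma_xyy*(3/2)^2) = -43/116
d^2y/dtau^2 = -(Gamma_yxx*(2)^2 + 2*Gamma_yxy*(2)*(3/2) + Gamma_yyy*(3/2)^2) = 24/19


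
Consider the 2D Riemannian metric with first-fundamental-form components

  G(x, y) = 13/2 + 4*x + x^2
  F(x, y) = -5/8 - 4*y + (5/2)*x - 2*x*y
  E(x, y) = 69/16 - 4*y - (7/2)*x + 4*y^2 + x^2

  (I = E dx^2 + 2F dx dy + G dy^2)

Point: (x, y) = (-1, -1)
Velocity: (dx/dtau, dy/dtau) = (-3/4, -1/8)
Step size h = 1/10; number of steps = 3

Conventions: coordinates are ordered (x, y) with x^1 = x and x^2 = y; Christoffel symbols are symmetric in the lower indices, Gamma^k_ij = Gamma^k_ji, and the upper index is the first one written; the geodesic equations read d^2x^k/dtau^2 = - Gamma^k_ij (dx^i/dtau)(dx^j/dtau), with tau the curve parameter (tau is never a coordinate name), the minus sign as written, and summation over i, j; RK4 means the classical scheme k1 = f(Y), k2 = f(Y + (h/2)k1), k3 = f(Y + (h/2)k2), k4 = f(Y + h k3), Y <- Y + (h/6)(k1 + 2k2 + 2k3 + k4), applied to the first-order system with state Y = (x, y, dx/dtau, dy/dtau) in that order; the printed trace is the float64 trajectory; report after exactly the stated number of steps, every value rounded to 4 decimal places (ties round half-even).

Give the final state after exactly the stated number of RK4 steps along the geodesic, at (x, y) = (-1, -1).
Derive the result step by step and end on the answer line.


f(Y) = (dx/dtau, dy/dtau, -Gamma^x_ij Y'^i Y'^j, -Gamma^y_ij Y'^i Y'^j) with the Gammas evaluated at the stage position; h = 0.100000; intermediate values shown to 6 dp
step 0: x = -1.0000, y = -1.0000, dx/dtau = -0.7500, dy/dtau = -0.1250
step 1:
  k1: at (x, y) = (-1.000000, -1.000000), (dx/dtau, dy/dtau) = (-0.750000, -0.125000); Gamma_xxx = 0.037992, Gamma_xxy = -0.345183, Gamma_xyy = -0.182361, Gamma_yxx = 3.012212, Gamma_yxy = 0.174763, Gamma_yyy = -0.058616; k1 = (-0.750000, -0.125000, 0.046201, -1.726221)
  k2: at (x, y) = (-1.037500, -1.006250), (dx/dtau, dy/dtau) = (-0.747690, -0.211311); Gamma_xxx = 0.069468, Gamma_xxy = -0.340937, Gamma_xyy = -0.173780, Gamma_yxx = 3.101366, Gamma_yxy = 0.153372, Gamma_yyy = -0.065006; k2 = (-0.747690, -0.211311, 0.076657, -1.779350)
  k3: at (x, y) = (-1.037384, -1.010566), (dx/dtau, dy/dtau) = (-0.746167, -0.213967); Gamma_xxx = 0.068166, Gamma_xxy = -0.340933, Gamma_xyy = -0.173196, Gamma_yxx = 3.108058, Gamma_yxy = 0.154276, Gamma_yyy = -0.064337; k3 = (-0.746167, -0.213967, 0.078840, -1.776776)
  k4: at (x, y) = (-1.074617, -1.021397), (dx/dtau, dy/dtau) = (-0.742116, -0.302678); Gamma_xxx = 0.099244, Gamma_xxy = -0.337202, Gamma_xyy = -0.164412, Gamma_yxx = 3.208686, Gamma_yxy = 0.132931, Gamma_yyy = -0.069617; k4 = (-0.742116, -0.302678, 0.111891, -1.820480)
  Y <- Y + (h/6)(k1 + 2k2 + 2k3 + k4): x = -1.0747, y = -1.0213, dx/dtau = -0.7422, dy/dtau = -0.3026
step 2:
  k1: at (x, y) = (-1.074664, -1.021304), (dx/dtau, dy/dtau) = (-0.742182, -0.302649); Gamma_xxx = 0.099314, Gamma_xxy = -0.337198, Gamma_xyy = -0.164416, Gamma_yxx = 3.208645, Gamma_yxy = 0.132883, Gamma_yyy = -0.069639; k1 = (-0.742182, -0.302649, 0.111838, -1.820748)
  k2: at (x, y) = (-1.111773, -1.036436), (dx/dtau, dy/dtau) = (-0.736590, -0.393687); Gamma_xxx = 0.130276, Gamma_xxy = -0.333945, Gamma_xyy = -0.155472, Gamma_yxx = 3.320902, Gamma_yxy = 0.111339, Gamma_yyy = -0.073897; k2 = (-0.736590, -0.393687, 0.147092, -1.854925)
  k3: at (x, y) = (-1.111493, -1.040988), (dx/dtau, dy/dtau) = (-0.734827, -0.395395); Gamma_xxx = 0.128743, Gamma_xxy = -0.333915, Gamma_xyy = -0.154948, Gamma_yxx = 3.327608, Gamma_yxy = 0.112372, Gamma_yyy = -0.073195; k3 = (-0.734827, -0.395395, 0.148743, -1.850668)
  k4: at (x, y) = (-1.148147, -1.060843), (dx/dtau, dy/dtau) = (-0.727308, -0.487716); Gamma_xxx = 0.159192, Gamma_xxy = -0.331086, Gamma_xyy = -0.145942, Gamma_yxx = 3.451634, Gamma_yxy = 0.090828, Gamma_yyy = -0.076372; k4 = (-0.727308, -0.487716, 0.185391, -1.872103)
  Y <- Y + (h/6)(k1 + 2k2 + 2k3 + k4): x = -1.1482, y = -1.0608, dx/dtau = -0.7274, dy/dtau = -0.4877
step 3:
  k1: at (x, y) = (-1.148203, -1.060779), (dx/dtau, dy/dtau) = (-0.727367, -0.487716); Gamma_xxx = 0.159266, Gamma_xxy = -0.331083, Gamma_xyy = -0.145939, Gamma_yxx = 3.451674, Gamma_yxy = 0.090777, Gamma_yyy = -0.076390; k1 = (-0.727367, -0.487716, 0.185355, -1.872387)
  k2: at (x, y) = (-1.184571, -1.085165), (dx/dtau, dy/dtau) = (-0.718099, -0.581336); Gamma_xxx = 0.189468, Gamma_xxy = -0.328631, Gamma_xyy = -0.136894, Gamma_yxx = 3.587824, Gamma_yxy = 0.069011, Gamma_yyy = -0.078578; k2 = (-0.718099, -0.581336, 0.222940, -1.881183)
  k3: at (x, y) = (-1.184108, -1.089846), (dx/dtau, dy/dtau) = (-0.716220, -0.581776); Gamma_xxx = 0.187682, Gamma_xxy = -0.328557, Gamma_xyy = -0.136451, Gamma_yxx = 3.594233, Gamma_yxy = 0.070200, Gamma_yyy = -0.077882; k3 = (-0.716220, -0.581776, 0.223714, -1.875879)
  k4: at (x, y) = (-1.219825, -1.118957), (dx/dtau, dy/dtau) = (-0.704996, -0.675304); Gamma_xxx = 0.217192, Gamma_xxy = -0.326397, Gamma_xyy = -0.127497, Gamma_yxx = 3.741987, Gamma_yxy = 0.048473, Gamma_yyy = -0.079098; k4 = (-0.704996, -0.675304, 0.260981, -1.869921)
  Y <- Y + (h/6)(k1 + 2k2 + 2k3 + k4): x = -1.2199, y = -1.1189, dx/dtau = -0.7050, dy/dtau = -0.6753

Answer: x = -1.2199, y = -1.1189, dx/dtau = -0.7050, dy/dtau = -0.6753


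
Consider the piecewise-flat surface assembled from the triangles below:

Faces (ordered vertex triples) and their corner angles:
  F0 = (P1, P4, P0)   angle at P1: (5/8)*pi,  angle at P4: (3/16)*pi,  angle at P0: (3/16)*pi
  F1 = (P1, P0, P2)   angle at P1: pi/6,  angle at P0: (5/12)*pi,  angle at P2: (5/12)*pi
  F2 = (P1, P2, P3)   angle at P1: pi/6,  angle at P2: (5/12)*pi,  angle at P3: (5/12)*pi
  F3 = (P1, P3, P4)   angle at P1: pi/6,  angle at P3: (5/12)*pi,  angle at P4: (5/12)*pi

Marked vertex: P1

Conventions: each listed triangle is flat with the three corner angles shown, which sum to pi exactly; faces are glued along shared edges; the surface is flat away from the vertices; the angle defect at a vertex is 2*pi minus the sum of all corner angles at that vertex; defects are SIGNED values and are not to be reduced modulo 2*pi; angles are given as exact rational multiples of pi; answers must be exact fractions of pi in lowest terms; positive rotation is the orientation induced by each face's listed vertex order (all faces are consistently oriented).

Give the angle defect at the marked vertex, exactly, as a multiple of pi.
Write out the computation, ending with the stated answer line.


Sum of corner angles at P1: (9/8)*pi
defect = 2*pi - (9/8)*pi

Answer: defect(P1) = (7/8)*pi


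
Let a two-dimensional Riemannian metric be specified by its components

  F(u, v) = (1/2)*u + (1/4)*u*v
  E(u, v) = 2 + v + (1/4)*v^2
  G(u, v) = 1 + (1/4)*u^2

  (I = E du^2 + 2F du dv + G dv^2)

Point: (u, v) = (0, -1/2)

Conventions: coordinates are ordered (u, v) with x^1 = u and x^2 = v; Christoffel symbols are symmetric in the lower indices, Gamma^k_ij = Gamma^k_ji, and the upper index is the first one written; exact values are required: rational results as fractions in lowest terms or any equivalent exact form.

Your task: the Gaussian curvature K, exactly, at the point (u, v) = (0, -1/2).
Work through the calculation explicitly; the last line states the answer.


E = 25/16, F = 0, G = 1, EG - F^2 = 25/16 at the point
E_u = 0, E_v = 3/4, F_u = 3/8, F_v = 0, G_u = 0, G_v = 0
E_vv = 1/2, F_uv = 1/4, G_uu = 1/2
The intrinsic route: Brioschi's K = (det M1 - det M2)/(EG - F^2)^2.
M1 = [[-E_vv/2 + F_uv - G_uu/2, E_u/2, F_u - E_v/2], [F_v - G_u/2, E, F], [G_v/2, F, G]] = [[-1/4, 0, 0], [0, 25/16, 0], [0, 0, 1]]; det M1 = -25/64
M2 = [[0, E_v/2, G_u/2], [E_v/2, E, F], [G_u/2, F, G]] = [[0, 3/8, 0], [3/8, 25/16, 0], [0, 0, 1]]; det M2 = -9/64
det M1 - det M2 = -1/4; K = -1/4 / (25/16)^2 = -64/625

Answer: K = -64/625


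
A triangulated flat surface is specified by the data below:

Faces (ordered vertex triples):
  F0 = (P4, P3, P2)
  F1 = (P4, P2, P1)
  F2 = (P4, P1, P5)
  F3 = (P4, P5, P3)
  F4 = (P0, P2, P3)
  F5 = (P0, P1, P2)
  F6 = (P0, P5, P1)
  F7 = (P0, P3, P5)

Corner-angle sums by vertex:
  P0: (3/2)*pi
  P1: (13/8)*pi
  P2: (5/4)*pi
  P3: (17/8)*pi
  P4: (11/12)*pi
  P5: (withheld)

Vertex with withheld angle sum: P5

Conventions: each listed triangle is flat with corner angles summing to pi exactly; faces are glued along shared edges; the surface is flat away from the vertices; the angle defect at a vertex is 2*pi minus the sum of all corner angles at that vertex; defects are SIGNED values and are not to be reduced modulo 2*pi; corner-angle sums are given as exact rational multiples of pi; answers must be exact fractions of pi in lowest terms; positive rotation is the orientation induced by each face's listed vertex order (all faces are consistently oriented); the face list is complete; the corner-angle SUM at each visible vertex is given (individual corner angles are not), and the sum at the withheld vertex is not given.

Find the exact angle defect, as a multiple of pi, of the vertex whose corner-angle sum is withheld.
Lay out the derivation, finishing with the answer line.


V = 6, E = 12, F = 8; chi = V - E + F = 2
Gauss-Bonnet: total defect = 2*pi*chi = 4*pi; visible defects sum to (31/12)*pi

Answer: defect(P5) = (17/12)*pi


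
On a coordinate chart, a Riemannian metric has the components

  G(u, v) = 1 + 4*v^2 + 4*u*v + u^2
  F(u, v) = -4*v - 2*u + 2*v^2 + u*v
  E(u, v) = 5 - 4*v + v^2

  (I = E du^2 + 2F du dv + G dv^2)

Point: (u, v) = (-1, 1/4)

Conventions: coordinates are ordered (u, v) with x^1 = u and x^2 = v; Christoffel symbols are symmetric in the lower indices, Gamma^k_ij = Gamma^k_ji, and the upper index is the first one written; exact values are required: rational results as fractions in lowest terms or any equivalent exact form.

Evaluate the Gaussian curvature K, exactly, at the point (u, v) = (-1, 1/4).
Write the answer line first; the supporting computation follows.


Answer: K = -256/4761

E = 65/16, F = 7/8, G = 5/4, EG - F^2 = 69/16 at the point
E_u = 0, E_v = -7/2, F_u = -7/4, F_v = -4, G_u = -1, G_v = -2
E_vv = 2, F_uv = 1, G_uu = 2
Using the Brioschi determinant formula for K from the metric derivatives:
M1 = [[-E_vv/2 + F_uv - G_uu/2, E_u/2, F_u - E_v/2], [F_v - G_u/2, E, F], [G_v/2, F, G]] = [[-1, 0, 0], [-7/2, 65/16, 7/8], [-1, 7/8, 5/4]]; det M1 = -69/16
M2 = [[0, E_v/2, G_u/2], [E_v/2, E, F], [G_u/2, F, G]] = [[0, -7/4, -1/2], [-7/4, 65/16, 7/8], [-1/2, 7/8, 5/4]]; det M2 = -53/16
det M1 - det M2 = -1; K = -1 / (69/16)^2 = -256/4761


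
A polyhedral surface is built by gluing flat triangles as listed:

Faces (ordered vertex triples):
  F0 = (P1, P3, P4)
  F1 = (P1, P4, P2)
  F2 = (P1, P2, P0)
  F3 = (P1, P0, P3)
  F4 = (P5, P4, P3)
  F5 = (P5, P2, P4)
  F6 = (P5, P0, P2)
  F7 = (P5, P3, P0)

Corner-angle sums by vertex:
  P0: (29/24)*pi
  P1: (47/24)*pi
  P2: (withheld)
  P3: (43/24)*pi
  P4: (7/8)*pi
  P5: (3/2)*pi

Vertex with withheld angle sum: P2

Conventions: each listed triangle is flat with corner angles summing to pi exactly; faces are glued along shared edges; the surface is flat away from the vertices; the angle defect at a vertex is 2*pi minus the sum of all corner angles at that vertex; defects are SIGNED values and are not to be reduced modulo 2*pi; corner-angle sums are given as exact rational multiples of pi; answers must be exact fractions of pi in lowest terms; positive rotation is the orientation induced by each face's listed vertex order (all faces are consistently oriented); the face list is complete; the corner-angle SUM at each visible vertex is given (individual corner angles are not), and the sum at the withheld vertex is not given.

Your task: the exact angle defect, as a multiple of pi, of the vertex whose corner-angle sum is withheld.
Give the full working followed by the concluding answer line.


V = 6, E = 12, F = 8; chi = V - E + F = 2
Gauss-Bonnet: total defect = 2*pi*chi = 4*pi; visible defects sum to (8/3)*pi

Answer: defect(P2) = (4/3)*pi


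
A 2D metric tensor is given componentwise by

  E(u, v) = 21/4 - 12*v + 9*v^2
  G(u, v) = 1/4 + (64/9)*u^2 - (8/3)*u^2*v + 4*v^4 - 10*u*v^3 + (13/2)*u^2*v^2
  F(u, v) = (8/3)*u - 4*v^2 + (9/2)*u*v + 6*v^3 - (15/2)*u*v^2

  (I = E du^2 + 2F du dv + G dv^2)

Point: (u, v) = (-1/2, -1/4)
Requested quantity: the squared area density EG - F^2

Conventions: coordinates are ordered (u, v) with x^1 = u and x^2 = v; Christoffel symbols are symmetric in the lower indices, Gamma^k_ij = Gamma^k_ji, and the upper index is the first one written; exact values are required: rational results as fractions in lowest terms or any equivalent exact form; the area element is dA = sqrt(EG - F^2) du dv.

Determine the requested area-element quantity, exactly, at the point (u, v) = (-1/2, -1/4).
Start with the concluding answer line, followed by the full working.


Answer: EG - F^2 = 697025/36864

E = 141/16, F = -169/192, G = 2573/1152; EG - F^2 = 697025/36864


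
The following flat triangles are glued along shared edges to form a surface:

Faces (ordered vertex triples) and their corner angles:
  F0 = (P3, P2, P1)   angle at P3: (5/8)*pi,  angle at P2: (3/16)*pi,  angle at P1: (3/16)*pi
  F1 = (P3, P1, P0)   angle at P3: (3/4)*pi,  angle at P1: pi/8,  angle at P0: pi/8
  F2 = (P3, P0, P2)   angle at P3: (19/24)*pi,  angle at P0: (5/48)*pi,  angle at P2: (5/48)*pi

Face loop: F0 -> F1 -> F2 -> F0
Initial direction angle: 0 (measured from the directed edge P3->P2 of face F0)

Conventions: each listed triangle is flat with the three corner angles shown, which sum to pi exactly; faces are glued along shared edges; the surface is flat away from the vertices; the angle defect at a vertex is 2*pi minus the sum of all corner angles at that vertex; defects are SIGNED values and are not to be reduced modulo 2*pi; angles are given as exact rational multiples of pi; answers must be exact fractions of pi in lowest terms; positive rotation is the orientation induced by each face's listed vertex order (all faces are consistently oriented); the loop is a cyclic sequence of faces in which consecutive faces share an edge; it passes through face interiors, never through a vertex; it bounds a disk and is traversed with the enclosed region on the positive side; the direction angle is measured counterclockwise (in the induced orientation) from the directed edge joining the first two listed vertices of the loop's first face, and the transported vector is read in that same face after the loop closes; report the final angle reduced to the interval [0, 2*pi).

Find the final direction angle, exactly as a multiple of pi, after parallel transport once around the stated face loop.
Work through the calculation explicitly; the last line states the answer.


enclosed vertex P3: corner angles sum to (13/6)*pi, defect = 2*pi - (13/6)*pi = -pi/6
adding the enclosed defects to the starting angle (mod 2*pi, induced orientation) gives the holonomy
final angle = 0 - pi/6 = (11/6)*pi (mod 2*pi)

Answer: final direction angle = (11/6)*pi


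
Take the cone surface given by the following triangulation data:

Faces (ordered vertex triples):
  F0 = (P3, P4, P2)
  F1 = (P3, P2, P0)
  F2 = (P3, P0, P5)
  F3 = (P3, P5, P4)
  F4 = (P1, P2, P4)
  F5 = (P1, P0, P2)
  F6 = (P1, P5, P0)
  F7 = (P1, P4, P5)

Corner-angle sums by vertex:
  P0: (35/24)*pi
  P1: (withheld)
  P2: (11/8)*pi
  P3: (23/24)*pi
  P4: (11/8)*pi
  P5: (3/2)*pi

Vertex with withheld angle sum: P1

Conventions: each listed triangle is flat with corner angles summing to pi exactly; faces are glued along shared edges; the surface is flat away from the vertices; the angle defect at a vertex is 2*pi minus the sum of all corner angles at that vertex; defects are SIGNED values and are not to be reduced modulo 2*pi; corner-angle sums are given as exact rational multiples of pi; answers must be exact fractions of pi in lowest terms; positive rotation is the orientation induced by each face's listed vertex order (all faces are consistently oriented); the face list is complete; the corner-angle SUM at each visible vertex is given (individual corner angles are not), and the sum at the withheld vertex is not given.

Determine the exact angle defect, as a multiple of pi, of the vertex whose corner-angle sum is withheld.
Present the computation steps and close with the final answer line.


V = 6, E = 12, F = 8; chi = V - E + F = 2
Gauss-Bonnet: total defect = 2*pi*chi = 4*pi; visible defects sum to (10/3)*pi

Answer: defect(P1) = (2/3)*pi


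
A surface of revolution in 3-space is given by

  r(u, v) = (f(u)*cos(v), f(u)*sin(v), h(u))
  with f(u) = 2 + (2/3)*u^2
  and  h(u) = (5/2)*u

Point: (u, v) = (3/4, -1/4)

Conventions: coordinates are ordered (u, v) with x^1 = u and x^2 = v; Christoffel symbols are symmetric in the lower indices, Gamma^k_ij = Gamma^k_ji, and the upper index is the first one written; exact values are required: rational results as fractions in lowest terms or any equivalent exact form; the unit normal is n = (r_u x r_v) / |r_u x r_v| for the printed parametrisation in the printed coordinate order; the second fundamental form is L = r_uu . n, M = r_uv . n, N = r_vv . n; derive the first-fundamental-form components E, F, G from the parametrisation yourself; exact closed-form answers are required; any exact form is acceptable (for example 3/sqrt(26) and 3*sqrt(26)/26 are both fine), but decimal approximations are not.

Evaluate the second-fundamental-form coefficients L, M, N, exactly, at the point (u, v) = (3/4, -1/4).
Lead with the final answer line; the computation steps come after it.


Answer: L = -20*sqrt(29)/87, M = 0, N = 95*sqrt(29)/232

f = 19/8, f' = 1, f'' = 4/3, h' = 5/2, h'' = 0
E = 29/4, F = 0, G = 361/64; answer radicand W^2 = 29/4
unnormalised second-form numerators: l = -10/3, m = 0, n = 95/16; L = l/sqrt(29/4), and similarly M = m/sqrt(W^2), N = n/sqrt(W^2)


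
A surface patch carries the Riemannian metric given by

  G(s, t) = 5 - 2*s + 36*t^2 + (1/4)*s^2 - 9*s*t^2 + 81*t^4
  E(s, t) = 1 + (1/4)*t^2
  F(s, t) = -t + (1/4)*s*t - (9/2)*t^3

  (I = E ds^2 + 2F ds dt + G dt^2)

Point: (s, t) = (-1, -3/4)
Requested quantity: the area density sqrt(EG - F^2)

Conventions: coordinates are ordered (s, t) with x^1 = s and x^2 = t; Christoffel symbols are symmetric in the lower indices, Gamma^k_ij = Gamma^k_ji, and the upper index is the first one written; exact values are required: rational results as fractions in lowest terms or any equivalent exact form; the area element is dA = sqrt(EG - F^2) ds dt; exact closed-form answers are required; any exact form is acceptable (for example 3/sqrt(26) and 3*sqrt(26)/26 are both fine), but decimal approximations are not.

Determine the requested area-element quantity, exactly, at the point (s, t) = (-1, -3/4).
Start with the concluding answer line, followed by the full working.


Answer: sqrt(EG - F^2) = sqrt(14933)/16

E = 73/64, F = 363/128, G = 14897/256; EG - F^2 = 14933/256


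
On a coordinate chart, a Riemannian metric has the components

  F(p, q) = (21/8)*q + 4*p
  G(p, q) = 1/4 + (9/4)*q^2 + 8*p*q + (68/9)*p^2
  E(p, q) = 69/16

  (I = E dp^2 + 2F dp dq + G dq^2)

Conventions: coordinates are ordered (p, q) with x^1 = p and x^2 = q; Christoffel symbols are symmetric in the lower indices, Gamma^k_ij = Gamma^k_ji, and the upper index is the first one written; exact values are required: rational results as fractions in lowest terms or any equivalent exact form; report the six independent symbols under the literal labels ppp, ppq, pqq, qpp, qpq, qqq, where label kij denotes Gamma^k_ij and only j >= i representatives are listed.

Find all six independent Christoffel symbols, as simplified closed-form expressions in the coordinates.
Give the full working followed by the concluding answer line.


E = 69/16; F = (21/8)*q + 4*p; G = 1/4 + (9/4)*q^2 + 8*p*q + (68/9)*p^2
Gamma^k_ij = (1/2) g^{kl} (d_i g_jl + d_j g_il - d_l g_ij), with g^inv = (1/(EG-F^2)) [[G, -F], [-F, E]]
first partials: E_p = 0, E_q = 0, F_p = 4, F_q = 21/8, G_p = 8*q + (136/9)*p, G_q = (9/2)*q + 8*p
D = EG - F^2 = 69/64 + (45/16)*q^2 + (27/2)*p*q + (199/12)*p^2
expanded: Gamma^p_pp = (G E_p - 2F F_p + F E_q)/(2D), Gamma^p_pq = (G E_q - F G_p)/(2D), Gamma^p_qq = (2G F_q - G G_p - F G_q)/(2D), Gamma^q_pp = (2E F_p - E E_q - F E_p)/(2D), Gamma^q_pq = (E G_p - F E_q)/(2D), Gamma^q_qq = (E G_q - 2F F_q + F G_p)/(2D); substitute and cancel common factors

Answer: Gamma_ppp = (-3072*p - 2016*q)/(3184*p^2 + 2592*p*q + 540*q^2 + 207), Gamma_ppq = (-17408*p^2 - 20640*p*q - 6048*q^2)/(9552*p^2 + 7776*p*q + 1620*q^2 + 621), Gamma_pqq = (-295936*p^3 - 470016*p^2*q + 19872*p^2 - 254016*p*q^2 + 7776*p*q - 9792*p - 46656*q^3 - 5184*q + 3402)/(85968*p^2 + 69984*p*q + 14580*q^2 + 5589), Gamma_qpp = 3312/(3184*p^2 + 2592*p*q + 540*q^2 + 207), Gamma_qpq = (6256*p + 3312*q)/(3184*p^2 + 2592*p*q + 540*q^2 + 207), Gamma_qqq = (17408*p^2 + 20640*p*q + 3888*p + 6048*q^2 + 1620*q)/(9552*p^2 + 7776*p*q + 1620*q^2 + 621)


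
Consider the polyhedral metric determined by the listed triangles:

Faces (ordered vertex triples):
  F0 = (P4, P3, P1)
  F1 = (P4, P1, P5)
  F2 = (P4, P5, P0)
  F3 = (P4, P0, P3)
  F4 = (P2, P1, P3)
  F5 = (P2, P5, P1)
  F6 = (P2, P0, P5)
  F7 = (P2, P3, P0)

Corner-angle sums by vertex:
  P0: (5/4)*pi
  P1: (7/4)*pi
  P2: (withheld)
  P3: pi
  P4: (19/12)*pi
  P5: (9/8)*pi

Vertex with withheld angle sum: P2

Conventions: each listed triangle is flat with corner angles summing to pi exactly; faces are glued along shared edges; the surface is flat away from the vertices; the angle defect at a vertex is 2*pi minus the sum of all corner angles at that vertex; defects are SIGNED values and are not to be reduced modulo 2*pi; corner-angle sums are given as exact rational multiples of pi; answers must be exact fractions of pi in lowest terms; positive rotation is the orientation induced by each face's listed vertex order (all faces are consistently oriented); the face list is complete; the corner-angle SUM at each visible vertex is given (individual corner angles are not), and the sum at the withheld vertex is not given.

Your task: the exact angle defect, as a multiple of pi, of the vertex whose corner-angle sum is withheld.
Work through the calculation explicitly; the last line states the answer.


V = 6, E = 12, F = 8; chi = V - E + F = 2
Gauss-Bonnet: total defect = 2*pi*chi = 4*pi; visible defects sum to (79/24)*pi

Answer: defect(P2) = (17/24)*pi


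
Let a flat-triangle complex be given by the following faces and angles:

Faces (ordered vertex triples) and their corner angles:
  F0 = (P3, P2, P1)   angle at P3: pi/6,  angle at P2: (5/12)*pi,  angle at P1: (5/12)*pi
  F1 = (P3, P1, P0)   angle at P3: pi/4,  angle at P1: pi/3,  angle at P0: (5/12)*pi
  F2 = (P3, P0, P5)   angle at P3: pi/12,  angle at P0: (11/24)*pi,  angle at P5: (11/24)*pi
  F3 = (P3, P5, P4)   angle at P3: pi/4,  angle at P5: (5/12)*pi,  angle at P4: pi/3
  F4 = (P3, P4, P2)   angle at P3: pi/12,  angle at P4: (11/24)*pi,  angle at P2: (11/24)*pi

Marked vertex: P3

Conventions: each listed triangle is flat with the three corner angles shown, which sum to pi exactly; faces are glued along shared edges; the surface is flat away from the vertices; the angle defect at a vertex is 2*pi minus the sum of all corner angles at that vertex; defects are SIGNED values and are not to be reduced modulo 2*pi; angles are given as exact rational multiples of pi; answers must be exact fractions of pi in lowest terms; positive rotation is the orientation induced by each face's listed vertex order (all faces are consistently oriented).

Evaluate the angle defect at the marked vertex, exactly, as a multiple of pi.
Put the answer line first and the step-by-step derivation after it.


Answer: defect(P3) = (7/6)*pi

Sum of corner angles at P3: (5/6)*pi
defect = 2*pi - (5/6)*pi


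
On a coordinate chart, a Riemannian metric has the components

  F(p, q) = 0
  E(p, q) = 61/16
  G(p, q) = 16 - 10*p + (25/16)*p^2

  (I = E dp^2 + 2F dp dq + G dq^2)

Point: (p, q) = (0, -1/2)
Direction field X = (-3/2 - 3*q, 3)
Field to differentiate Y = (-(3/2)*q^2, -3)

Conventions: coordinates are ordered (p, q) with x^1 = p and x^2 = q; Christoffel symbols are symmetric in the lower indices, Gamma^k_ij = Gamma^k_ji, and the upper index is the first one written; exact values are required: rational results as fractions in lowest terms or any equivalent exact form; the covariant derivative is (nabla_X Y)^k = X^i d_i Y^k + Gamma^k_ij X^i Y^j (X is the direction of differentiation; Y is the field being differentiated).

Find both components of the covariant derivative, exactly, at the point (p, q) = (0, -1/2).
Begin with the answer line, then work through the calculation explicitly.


Answer: (nabla_X Y)^p = -891/122, (nabla_X Y)^q = 45/128

E = 61/16, F = 0, G = 16 at the point
E_p = 0, E_q = 0, F_p = 0, F_q = 0, G_p = -10, G_q = 0
EG - F^2 = 61;  g^inv = (1/61) * [[16, 0], [0, 61/16]]
first-kind symbols [ij,l] = (1/2)(d_i g_jl + d_j g_il - d_l g_ij): [pp,p] = E_p/2 = 0, [pp,q] = F_p - E_q/2 = 0, [pq,p] = E_q/2 = 0, [pq,q] = G_p/2 = -5, [qq,p] = F_q - G_p/2 = 5, [qq,q] = G_q/2 = 0
Gamma^p_ij = (G*[ij,p] - F*[ij,q])/(EG - F^2), Gamma^q_ij = (E*[ij,q] - F*[ij,p])/(EG - F^2)
Gamma_ppp = 0, Gamma_ppq = 0, Gamma_pqq = 80/61, Gamma_qpp = 0, Gamma_qpq = -5/16, Gamma_qqq = 0
X = (0, 3), Y = (-3/8, -3) at the point


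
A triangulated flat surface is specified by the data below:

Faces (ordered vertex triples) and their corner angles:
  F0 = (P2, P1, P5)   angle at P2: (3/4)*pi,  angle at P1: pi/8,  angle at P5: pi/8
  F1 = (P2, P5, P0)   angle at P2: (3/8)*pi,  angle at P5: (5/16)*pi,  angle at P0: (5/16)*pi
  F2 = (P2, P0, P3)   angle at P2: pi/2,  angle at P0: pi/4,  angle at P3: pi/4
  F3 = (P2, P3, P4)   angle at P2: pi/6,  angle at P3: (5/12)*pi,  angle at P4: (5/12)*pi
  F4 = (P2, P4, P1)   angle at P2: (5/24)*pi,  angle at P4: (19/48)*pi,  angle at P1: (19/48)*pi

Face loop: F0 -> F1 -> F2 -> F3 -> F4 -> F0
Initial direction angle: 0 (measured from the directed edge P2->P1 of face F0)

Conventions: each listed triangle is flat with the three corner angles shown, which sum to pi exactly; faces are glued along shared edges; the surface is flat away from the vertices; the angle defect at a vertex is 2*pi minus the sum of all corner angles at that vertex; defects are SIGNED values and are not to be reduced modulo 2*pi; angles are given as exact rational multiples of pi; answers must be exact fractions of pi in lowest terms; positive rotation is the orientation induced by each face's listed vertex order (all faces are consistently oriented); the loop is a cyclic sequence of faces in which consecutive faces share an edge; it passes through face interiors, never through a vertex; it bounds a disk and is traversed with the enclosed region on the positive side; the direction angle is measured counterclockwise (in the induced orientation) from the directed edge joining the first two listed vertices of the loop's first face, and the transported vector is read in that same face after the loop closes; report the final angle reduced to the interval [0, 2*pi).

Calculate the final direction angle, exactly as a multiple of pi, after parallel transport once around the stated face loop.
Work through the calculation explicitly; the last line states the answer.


enclosed vertex P2: corner angles sum to 2*pi, defect = 2*pi - 2*pi = 0
final direction = starting direction + enclosed defect total, reduced mod 2*pi (induced orientation)
final angle = 0 + 0 = 0 (mod 2*pi)

Answer: final direction angle = 0
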